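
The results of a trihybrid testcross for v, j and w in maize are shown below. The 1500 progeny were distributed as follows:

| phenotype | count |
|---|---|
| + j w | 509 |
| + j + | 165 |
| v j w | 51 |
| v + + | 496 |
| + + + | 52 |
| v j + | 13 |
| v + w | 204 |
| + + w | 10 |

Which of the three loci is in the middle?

j

The two most frequent reciprocal classes, + j w and v + +, are the parental types, so the F1 was + j w / v + +.
The two rarest classes, + + w and v j +, are the double crossovers. Comparing them with the parentals, only the j allele has switched, so j is the middle locus and the order is w – j – v.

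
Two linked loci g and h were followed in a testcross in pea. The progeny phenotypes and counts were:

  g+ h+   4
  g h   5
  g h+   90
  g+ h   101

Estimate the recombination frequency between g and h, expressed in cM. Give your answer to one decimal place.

The two most frequent classes, g+ h (101) and g h+ (90), are the parental types, so the F1 was g+ h / g h+.
The recombinant classes are g+ h+ and g h: 4 + 5 = 9.
Recombination frequency = 9/200 = 0.0450 ≈ 4.5%, i.e. 4.5 cM.

4.5 cM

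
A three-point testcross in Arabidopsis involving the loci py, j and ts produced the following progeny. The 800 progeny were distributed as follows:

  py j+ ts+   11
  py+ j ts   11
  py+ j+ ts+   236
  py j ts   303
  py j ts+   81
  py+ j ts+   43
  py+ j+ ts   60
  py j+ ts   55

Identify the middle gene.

The two most frequent reciprocal classes, py+ j+ ts+ and py j ts, are the parental types, so the F1 was py+ j+ ts+ / py j ts.
The two rarest classes, py j+ ts+ and py+ j ts, are the double crossovers. Comparing them with the parentals, only the py allele has switched, so py is the middle locus and the order is j – py – ts.

py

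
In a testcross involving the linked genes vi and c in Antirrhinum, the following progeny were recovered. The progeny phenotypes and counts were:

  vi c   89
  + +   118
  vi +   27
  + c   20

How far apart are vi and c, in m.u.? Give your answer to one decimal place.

The two most frequent classes, + + (118) and vi c (89), are the parental types, so the F1 was + + / vi c.
The recombinant classes are + c and vi +: 20 + 27 = 47.
Recombination frequency = 47/254 = 0.1850 ≈ 18.5%, i.e. 18.5 m.u.

18.5 m.u.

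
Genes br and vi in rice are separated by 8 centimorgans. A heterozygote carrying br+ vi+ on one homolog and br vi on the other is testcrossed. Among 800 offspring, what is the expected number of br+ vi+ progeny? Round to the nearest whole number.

A map distance of 8 centimorgans corresponds to a recombination frequency of 0.080.
The F1 is br+ vi+ / br vi, so br+ vi+ is a parental gamete class with expected frequency (1 − r)/2 = 0.920/2 = 0.4600.
Expected number = 0.4600 × 800 = 368.00 ≈ 368.

368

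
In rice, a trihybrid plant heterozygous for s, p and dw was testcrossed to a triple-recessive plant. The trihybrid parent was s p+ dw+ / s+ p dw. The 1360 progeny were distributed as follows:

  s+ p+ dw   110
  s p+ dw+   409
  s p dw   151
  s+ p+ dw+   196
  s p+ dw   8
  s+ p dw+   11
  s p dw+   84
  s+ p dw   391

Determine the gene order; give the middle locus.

The two rarest classes, s p+ dw and s+ p dw+, are the double crossovers. Comparing them with the parentals, only the dw allele has switched, so dw is the middle locus and the order is s – dw – p.

dw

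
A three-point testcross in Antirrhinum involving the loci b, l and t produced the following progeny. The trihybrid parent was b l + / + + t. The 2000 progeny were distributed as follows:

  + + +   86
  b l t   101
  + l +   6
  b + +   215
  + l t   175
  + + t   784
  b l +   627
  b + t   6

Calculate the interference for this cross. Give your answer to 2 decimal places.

0.70

The two rarest classes, + l + and b + t, are the double crossovers. Comparing them with the parentals, only the b allele has switched, so b is the middle locus and the order is t – b – l.
t–b: (187 + 12)/2000 = 0.0995; b–l: (390 + 12)/2000 = 0.2010.
Expected DCO frequency = 0.0995 × 0.2010 ≈ 0.02000; observed = 12/2000 ≈ 0.00600.
Coefficient of coincidence = 0.00600/0.02000 ≈ 0.30; interference = 1 − 0.30 = 0.70.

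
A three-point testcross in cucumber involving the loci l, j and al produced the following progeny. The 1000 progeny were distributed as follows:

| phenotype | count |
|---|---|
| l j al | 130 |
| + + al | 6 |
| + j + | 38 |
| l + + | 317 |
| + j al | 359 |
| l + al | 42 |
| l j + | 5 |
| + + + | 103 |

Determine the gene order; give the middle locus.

The two most frequent reciprocal classes, + j al and l + +, are the parental types, so the F1 was + j al / l + +.
The two rarest classes, + + al and l j +, are the double crossovers. Comparing them with the parentals, only the j allele has switched, so j is the middle locus and the order is l – j – al.

j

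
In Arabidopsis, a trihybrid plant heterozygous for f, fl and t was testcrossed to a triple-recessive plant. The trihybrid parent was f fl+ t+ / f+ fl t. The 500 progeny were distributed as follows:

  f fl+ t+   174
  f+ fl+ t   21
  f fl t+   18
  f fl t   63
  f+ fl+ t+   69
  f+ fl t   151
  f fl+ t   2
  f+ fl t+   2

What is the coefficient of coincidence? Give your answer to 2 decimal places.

0.34

The two rarest classes, f fl+ t and f+ fl t+, are the double crossovers. Comparing them with the parentals, only the t allele has switched, so t is the middle locus and the order is fl – t – f.
fl–t: (39 + 4)/500 = 0.0860; t–f: (132 + 4)/500 = 0.2720.
Expected DCO frequency = 0.0860 × 0.2720 ≈ 0.02339; observed = 4/500 ≈ 0.00800.
Coefficient of coincidence = 0.00800/0.02339 ≈ 0.34.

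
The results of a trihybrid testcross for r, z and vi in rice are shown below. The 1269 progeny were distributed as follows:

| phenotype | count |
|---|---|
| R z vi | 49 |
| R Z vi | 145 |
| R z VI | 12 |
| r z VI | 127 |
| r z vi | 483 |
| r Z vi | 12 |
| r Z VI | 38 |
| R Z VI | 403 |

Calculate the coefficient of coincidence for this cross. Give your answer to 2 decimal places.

The two most frequent reciprocal classes, r z vi and R Z VI, are the parental types, so the F1 was r z vi / R Z VI.
The two rarest classes, r Z vi and R z VI, are the double crossovers. Comparing them with the parentals, only the z allele has switched, so z is the middle locus and the order is r – z – vi.
r–z: (87 + 24)/1269 = 0.0875; z–vi: (272 + 24)/1269 = 0.2333.
Expected DCO frequency = 0.0875 × 0.2333 ≈ 0.02041; observed = 24/1269 ≈ 0.01891.
Coefficient of coincidence = 0.01891/0.02041 ≈ 0.93.

0.93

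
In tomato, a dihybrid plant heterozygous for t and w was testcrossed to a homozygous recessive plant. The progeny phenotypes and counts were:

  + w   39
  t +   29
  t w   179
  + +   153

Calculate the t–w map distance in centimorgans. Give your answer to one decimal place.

17.0 centimorgans

The two most frequent classes, + + (153) and t w (179), are the parental types, so the F1 was + + / t w.
The recombinant classes are + w and t +: 39 + 29 = 68.
Recombination frequency = 68/400 = 0.1700 ≈ 17.0%, i.e. 17.0 centimorgans.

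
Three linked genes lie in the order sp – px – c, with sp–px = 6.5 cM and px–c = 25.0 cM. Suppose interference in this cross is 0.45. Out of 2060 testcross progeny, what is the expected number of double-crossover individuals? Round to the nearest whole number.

18

Map distances give recombination frequencies of 0.065 and 0.250 for the two intervals.
With interference 0.45 (so coincidence = 0.55), expected double-crossover frequency = 0.065 × 0.250 × 0.55 = 0.00894.
Expected number = 0.00894 × 2060 = 18.41 ≈ 18.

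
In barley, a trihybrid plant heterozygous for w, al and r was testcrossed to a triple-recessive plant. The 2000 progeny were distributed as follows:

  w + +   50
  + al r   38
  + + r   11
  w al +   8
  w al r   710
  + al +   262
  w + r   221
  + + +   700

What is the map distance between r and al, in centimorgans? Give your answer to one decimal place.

The two most frequent reciprocal classes, w al r and + + +, are the parental types, so the F1 was w al r / + + +.
The two rarest classes, w al + and + + r, are the double crossovers. Comparing them with the parentals, only the r allele has switched, so r is the middle locus and the order is w – r – al.
Crossovers in the r–al interval produce the single-crossover classes w + r and + al + (221 + 262 = 483) plus the double crossovers (19).
RF(r–al) = (483 + 19) / 2000 = 502/2000 = 0.2510 → 25.1 centimorgans.

25.1 centimorgans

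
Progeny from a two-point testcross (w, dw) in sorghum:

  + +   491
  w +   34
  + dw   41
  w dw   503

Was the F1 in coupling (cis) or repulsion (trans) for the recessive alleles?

The two most frequent classes are + + (491) and w dw (503); these are the parental (non-recombinant) types.
So the F1 carried + + on one chromosome and w dw on the other — the recessive alleles are on the same chromosome (cis / coupling).

cis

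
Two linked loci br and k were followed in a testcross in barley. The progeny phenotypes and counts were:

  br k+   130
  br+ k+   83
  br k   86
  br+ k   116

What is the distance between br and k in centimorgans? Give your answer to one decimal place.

The two most frequent classes, br+ k (116) and br k+ (130), are the parental types, so the F1 was br+ k / br k+.
The recombinant classes are br+ k+ and br k: 83 + 86 = 169.
Recombination frequency = 169/415 = 0.4072 ≈ 40.7%, i.e. 40.7 centimorgans.

40.7 centimorgans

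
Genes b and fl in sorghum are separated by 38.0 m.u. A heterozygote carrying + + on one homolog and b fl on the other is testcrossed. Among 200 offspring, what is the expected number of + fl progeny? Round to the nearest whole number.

A map distance of 38.0 m.u. corresponds to a recombination frequency of 0.380.
The F1 is + + / b fl, so + fl is a recombinant gamete class with expected frequency r/2 = 0.380/2 = 0.1900.
Expected number = 0.1900 × 200 = 38.00 ≈ 38.

38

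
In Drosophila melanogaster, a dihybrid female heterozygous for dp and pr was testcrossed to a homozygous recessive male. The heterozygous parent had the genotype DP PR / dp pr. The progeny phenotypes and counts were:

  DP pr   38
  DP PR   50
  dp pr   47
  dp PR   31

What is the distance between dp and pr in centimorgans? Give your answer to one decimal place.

The recombinant classes are DP pr and dp PR: 38 + 31 = 69.
Recombination frequency = 69/166 = 0.4157 ≈ 41.6%, i.e. 41.6 centimorgans.

41.6 centimorgans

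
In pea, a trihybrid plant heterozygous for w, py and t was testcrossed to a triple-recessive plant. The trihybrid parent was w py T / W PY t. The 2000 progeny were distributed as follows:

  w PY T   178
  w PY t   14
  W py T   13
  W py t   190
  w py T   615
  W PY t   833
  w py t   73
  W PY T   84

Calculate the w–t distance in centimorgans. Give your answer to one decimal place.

The two rarest classes, W py T and w PY t, are the double crossovers. Comparing them with the parentals, only the w allele has switched, so w is the middle locus and the order is py – w – t.
Crossovers in the w–t interval produce the single-crossover classes w py t and W PY T (73 + 84 = 157) plus the double crossovers (27).
RF(w–t) = (157 + 27) / 2000 = 184/2000 = 0.0920 → 9.2 centimorgans.

9.2 centimorgans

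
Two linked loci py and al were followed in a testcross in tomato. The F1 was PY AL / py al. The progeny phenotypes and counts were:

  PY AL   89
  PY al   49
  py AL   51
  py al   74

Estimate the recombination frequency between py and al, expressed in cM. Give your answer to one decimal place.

The recombinant classes are PY al and py AL: 49 + 51 = 100.
Recombination frequency = 100/263 = 0.3802 ≈ 38.0%, i.e. 38.0 cM.

38.0 cM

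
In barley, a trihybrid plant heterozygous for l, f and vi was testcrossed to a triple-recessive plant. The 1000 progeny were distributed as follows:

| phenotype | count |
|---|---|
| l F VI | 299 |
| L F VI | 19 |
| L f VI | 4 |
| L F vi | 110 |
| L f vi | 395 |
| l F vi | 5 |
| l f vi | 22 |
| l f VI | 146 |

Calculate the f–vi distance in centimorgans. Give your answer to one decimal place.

26.5 centimorgans

The two most frequent reciprocal classes, L f vi and l F VI, are the parental types, so the F1 was L f vi / l F VI.
The two rarest classes, L f VI and l F vi, are the double crossovers. Comparing them with the parentals, only the vi allele has switched, so vi is the middle locus and the order is l – vi – f.
Crossovers in the vi–f interval produce the single-crossover classes L F vi and l f VI (110 + 146 = 256) plus the double crossovers (9).
RF(vi–f) = (256 + 9) / 1000 = 265/1000 = 0.2650 → 26.5 centimorgans.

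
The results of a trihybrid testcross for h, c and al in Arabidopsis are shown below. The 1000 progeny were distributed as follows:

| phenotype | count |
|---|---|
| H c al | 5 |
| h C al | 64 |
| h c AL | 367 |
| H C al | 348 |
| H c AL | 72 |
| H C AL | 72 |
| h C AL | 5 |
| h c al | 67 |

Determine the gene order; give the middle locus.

c

The two most frequent reciprocal classes, h c AL and H C al, are the parental types, so the F1 was h c AL / H C al.
The two rarest classes, h C AL and H c al, are the double crossovers. Comparing them with the parentals, only the c allele has switched, so c is the middle locus and the order is h – c – al.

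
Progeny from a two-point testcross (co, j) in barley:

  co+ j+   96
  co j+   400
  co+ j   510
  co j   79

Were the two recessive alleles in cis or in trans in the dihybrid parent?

The two most frequent classes are co+ j (510) and co j+ (400); these are the parental (non-recombinant) types.
So the F1 carried co+ j on one chromosome and co j+ on the other — the recessive alleles are on opposite chromosomes (trans / repulsion).

trans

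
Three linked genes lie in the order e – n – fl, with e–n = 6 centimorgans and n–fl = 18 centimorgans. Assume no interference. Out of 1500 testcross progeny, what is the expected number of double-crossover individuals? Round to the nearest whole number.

16

Map distances give recombination frequencies of 0.060 and 0.180 for the two intervals.
With no interference, expected double-crossover frequency = 0.060 × 0.180 = 0.01080.
Expected number = 0.01080 × 1500 = 16.20 ≈ 16.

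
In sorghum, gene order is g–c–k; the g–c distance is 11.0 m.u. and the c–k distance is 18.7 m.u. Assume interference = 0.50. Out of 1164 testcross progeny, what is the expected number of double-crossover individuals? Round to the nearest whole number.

Map distances give recombination frequencies of 0.110 and 0.187 for the two intervals.
With interference 0.50 (so coincidence = 0.50), expected double-crossover frequency = 0.110 × 0.187 × 0.50 = 0.01029.
Expected number = 0.01029 × 1164 = 11.97 ≈ 12.

12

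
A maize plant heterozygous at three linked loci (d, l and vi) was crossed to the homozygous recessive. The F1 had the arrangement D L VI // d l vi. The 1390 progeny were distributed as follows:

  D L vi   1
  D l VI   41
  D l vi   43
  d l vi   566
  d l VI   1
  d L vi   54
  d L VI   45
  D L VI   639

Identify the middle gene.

vi

The two rarest classes, D L vi and d l VI, are the double crossovers. Comparing them with the parentals, only the vi allele has switched, so vi is the middle locus and the order is l – vi – d.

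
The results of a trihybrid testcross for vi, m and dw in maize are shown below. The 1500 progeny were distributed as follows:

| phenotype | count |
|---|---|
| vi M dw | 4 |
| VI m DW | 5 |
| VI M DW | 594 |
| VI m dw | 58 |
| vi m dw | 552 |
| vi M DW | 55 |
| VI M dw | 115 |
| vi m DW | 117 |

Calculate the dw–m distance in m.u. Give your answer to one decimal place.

The two most frequent reciprocal classes, VI M DW and vi m dw, are the parental types, so the F1 was VI M DW / vi m dw.
The two rarest classes, VI m DW and vi M dw, are the double crossovers. Comparing them with the parentals, only the m allele has switched, so m is the middle locus and the order is vi – m – dw.
Crossovers in the m–dw interval produce the single-crossover classes VI M dw and vi m DW (115 + 117 = 232) plus the double crossovers (9).
RF(m–dw) = (232 + 9) / 1500 = 241/1500 = 0.1607 → 16.1 m.u.

16.1 m.u.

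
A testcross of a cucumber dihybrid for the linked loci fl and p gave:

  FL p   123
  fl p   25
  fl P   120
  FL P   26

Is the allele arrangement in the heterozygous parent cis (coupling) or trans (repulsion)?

The two most frequent classes are FL p (123) and fl P (120); these are the parental (non-recombinant) types.
So the F1 carried FL p on one chromosome and fl P on the other — the recessive alleles are on opposite chromosomes (trans / repulsion).

trans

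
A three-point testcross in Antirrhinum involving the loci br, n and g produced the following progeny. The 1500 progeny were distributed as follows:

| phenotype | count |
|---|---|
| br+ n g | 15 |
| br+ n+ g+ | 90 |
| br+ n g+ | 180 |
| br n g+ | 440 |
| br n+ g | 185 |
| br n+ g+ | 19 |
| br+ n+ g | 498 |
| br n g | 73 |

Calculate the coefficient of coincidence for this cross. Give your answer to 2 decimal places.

0.65

The two most frequent reciprocal classes, br+ n+ g and br n g+, are the parental types, so the F1 was br+ n+ g / br n g+.
The two rarest classes, br+ n g and br n+ g+, are the double crossovers. Comparing them with the parentals, only the n allele has switched, so n is the middle locus and the order is br – n – g.
br–n: (365 + 34)/1500 = 0.2660; n–g: (163 + 34)/1500 = 0.1313.
Expected DCO frequency = 0.2660 × 0.1313 ≈ 0.03493; observed = 34/1500 ≈ 0.02267.
Coefficient of coincidence = 0.02267/0.03493 ≈ 0.65.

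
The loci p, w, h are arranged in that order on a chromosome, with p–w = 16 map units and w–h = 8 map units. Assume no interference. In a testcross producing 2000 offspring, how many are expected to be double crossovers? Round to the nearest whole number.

26

Map distances give recombination frequencies of 0.160 and 0.080 for the two intervals.
With no interference, expected double-crossover frequency = 0.160 × 0.080 = 0.01280.
Expected number = 0.01280 × 2000 = 25.60 ≈ 26.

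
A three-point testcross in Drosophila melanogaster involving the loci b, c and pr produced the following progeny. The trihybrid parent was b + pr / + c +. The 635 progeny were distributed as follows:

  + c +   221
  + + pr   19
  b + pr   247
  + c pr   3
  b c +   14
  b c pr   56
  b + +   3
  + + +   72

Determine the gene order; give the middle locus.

pr

The two rarest classes, b + + and + c pr, are the double crossovers. Comparing them with the parentals, only the pr allele has switched, so pr is the middle locus and the order is c – pr – b.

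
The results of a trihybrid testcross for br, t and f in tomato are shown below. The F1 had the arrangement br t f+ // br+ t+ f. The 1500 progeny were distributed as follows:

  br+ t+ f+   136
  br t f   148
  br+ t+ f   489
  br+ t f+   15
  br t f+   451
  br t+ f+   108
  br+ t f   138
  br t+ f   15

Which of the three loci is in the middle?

The two rarest classes, br+ t f+ and br t+ f, are the double crossovers. Comparing them with the parentals, only the br allele has switched, so br is the middle locus and the order is t – br – f.

br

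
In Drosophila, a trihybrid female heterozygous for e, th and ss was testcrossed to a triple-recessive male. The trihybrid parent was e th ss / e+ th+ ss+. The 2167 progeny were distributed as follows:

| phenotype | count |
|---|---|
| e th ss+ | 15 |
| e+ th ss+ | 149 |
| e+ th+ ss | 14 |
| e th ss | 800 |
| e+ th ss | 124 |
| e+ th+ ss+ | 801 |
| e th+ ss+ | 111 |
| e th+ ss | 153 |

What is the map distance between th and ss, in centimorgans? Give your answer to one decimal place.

The two rarest classes, e th ss+ and e+ th+ ss, are the double crossovers. Comparing them with the parentals, only the ss allele has switched, so ss is the middle locus and the order is th – ss – e.
Crossovers in the th–ss interval produce the single-crossover classes e th+ ss and e+ th ss+ (153 + 149 = 302) plus the double crossovers (29).
RF(th–ss) = (302 + 29) / 2167 = 331/2167 = 0.1527 → 15.3 centimorgans.

15.3 centimorgans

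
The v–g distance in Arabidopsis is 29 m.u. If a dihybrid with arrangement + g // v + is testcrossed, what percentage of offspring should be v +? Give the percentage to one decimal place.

A map distance of 29 m.u. corresponds to a recombination frequency of 0.290.
The F1 is + g / v +, so v + is a parental gamete class with expected frequency (1 − r)/2 = 0.710/2 = 0.3550.
That is 0.3550 = 35.5% of the progeny.

35.5%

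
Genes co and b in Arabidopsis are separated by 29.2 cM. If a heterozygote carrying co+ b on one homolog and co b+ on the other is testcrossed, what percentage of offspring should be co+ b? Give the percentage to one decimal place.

A map distance of 29.2 cM corresponds to a recombination frequency of 0.292.
The F1 is co+ b / co b+, so co+ b is a parental gamete class with expected frequency (1 − r)/2 = 0.708/2 = 0.3540.
That is 0.3540 = 35.4% of the progeny.

35.4%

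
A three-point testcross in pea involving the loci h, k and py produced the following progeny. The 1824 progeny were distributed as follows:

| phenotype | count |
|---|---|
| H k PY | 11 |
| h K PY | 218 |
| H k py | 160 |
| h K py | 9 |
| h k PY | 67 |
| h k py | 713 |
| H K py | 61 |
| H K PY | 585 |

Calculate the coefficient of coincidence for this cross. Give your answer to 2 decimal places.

The two most frequent reciprocal classes, h k py and H K PY, are the parental types, so the F1 was h k py / H K PY.
The two rarest classes, h K py and H k PY, are the double crossovers. Comparing them with the parentals, only the k allele has switched, so k is the middle locus and the order is py – k – h.
py–k: (128 + 20)/1824 = 0.0811; k–h: (378 + 20)/1824 = 0.2182.
Expected DCO frequency = 0.0811 × 0.2182 ≈ 0.01770; observed = 20/1824 ≈ 0.01096.
Coefficient of coincidence = 0.01096/0.01770 ≈ 0.62.

0.62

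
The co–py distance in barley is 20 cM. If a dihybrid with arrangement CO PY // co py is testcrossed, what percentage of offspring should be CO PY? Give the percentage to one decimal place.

40.0%

A map distance of 20 cM corresponds to a recombination frequency of 0.200.
The F1 is CO PY / co py, so CO PY is a parental gamete class with expected frequency (1 − r)/2 = 0.800/2 = 0.4000.
That is 0.4000 = 40.0% of the progeny.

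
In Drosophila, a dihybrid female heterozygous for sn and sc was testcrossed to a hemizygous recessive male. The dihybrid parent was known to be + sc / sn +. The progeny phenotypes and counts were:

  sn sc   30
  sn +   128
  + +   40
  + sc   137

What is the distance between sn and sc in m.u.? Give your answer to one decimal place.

The recombinant classes are + + and sn sc: 40 + 30 = 70.
Recombination frequency = 70/335 = 0.2090 ≈ 20.9%, i.e. 20.9 m.u.

20.9 m.u.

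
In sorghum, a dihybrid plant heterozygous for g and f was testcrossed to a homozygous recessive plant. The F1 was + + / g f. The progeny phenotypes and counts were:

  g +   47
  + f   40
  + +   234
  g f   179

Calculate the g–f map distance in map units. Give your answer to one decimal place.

The recombinant classes are + f and g +: 40 + 47 = 87.
Recombination frequency = 87/500 = 0.1740 ≈ 17.4%, i.e. 17.4 map units.

17.4 map units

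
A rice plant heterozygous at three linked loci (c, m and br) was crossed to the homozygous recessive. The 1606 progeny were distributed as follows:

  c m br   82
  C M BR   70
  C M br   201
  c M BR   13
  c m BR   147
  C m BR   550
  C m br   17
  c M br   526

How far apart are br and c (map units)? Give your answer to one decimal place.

The two most frequent reciprocal classes, C m BR and c M br, are the parental types, so the F1 was C m BR / c M br.
The two rarest classes, C m br and c M BR, are the double crossovers. Comparing them with the parentals, only the br allele has switched, so br is the middle locus and the order is c – br – m.
Crossovers in the c–br interval produce the single-crossover classes c m BR and C M br (147 + 201 = 348) plus the double crossovers (30).
RF(c–br) = (348 + 30) / 1606 = 378/1606 = 0.2354 → 23.5 map units.

23.5 map units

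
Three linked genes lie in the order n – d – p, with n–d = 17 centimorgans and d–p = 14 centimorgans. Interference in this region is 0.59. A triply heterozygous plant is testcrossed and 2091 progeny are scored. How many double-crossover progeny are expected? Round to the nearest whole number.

20

Map distances give recombination frequencies of 0.170 and 0.140 for the two intervals.
With interference 0.59 (so coincidence = 0.41), expected double-crossover frequency = 0.170 × 0.140 × 0.41 = 0.00976.
Expected number = 0.00976 × 2091 = 20.40 ≈ 20.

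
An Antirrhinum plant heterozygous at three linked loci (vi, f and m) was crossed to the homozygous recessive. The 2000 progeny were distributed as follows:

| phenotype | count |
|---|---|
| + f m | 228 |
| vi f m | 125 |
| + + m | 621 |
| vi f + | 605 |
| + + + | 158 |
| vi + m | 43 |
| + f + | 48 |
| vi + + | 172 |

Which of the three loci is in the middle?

vi

The two most frequent reciprocal classes, + + m and vi f +, are the parental types, so the F1 was + + m / vi f +.
The two rarest classes, vi + m and + f +, are the double crossovers. Comparing them with the parentals, only the vi allele has switched, so vi is the middle locus and the order is m – vi – f.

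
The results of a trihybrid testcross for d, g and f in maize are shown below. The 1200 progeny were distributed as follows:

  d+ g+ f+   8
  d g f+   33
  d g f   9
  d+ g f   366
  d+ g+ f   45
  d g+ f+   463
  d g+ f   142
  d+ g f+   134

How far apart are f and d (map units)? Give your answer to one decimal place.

24.4 map units

The two most frequent reciprocal classes, d g+ f+ and d+ g f, are the parental types, so the F1 was d g+ f+ / d+ g f.
The two rarest classes, d+ g+ f+ and d g f, are the double crossovers. Comparing them with the parentals, only the d allele has switched, so d is the middle locus and the order is g – d – f.
Crossovers in the d–f interval produce the single-crossover classes d g+ f and d+ g f+ (142 + 134 = 276) plus the double crossovers (17).
RF(d–f) = (276 + 17) / 1200 = 293/1200 = 0.2442 → 24.4 map units.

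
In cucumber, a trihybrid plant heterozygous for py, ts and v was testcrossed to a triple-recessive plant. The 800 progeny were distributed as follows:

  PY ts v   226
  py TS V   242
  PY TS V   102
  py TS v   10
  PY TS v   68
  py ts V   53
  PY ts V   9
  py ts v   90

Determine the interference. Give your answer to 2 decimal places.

0.49

The two most frequent reciprocal classes, py TS V and PY ts v, are the parental types, so the F1 was py TS V / PY ts v.
The two rarest classes, py TS v and PY ts V, are the double crossovers. Comparing them with the parentals, only the v allele has switched, so v is the middle locus and the order is py – v – ts.
py–v: (192 + 19)/800 = 0.2637; v–ts: (121 + 19)/800 = 0.1750.
Expected DCO frequency = 0.2637 × 0.1750 ≈ 0.04615; observed = 19/800 ≈ 0.02375.
Coefficient of coincidence = 0.02375/0.04615 ≈ 0.51; interference = 1 − 0.51 = 0.49.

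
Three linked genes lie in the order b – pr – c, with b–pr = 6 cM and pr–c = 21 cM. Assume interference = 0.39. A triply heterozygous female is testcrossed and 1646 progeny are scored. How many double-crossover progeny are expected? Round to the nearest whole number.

Map distances give recombination frequencies of 0.060 and 0.210 for the two intervals.
With interference 0.39 (so coincidence = 0.61), expected double-crossover frequency = 0.060 × 0.210 × 0.61 = 0.00769.
Expected number = 0.00769 × 1646 = 12.65 ≈ 13.

13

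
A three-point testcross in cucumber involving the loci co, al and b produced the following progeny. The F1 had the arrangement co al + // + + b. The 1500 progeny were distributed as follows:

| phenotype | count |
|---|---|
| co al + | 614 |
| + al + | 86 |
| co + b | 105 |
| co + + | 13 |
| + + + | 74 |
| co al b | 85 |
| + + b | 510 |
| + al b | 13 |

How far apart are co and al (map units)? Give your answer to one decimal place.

The two rarest classes, co + + and + al b, are the double crossovers. Comparing them with the parentals, only the al allele has switched, so al is the middle locus and the order is co – al – b.
Crossovers in the co–al interval produce the single-crossover classes + al + and co + b (86 + 105 = 191) plus the double crossovers (26).
RF(co–al) = (191 + 26) / 1500 = 217/1500 = 0.1447 → 14.5 map units.

14.5 map units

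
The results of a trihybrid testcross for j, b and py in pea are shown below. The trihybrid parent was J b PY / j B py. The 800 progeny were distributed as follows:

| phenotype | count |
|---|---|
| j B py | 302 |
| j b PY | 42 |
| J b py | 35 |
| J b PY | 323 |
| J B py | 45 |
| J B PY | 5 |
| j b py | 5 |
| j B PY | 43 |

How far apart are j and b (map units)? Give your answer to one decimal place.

The two rarest classes, J B PY and j b py, are the double crossovers. Comparing them with the parentals, only the b allele has switched, so b is the middle locus and the order is py – b – j.
Crossovers in the b–j interval produce the single-crossover classes j b PY and J B py (42 + 45 = 87) plus the double crossovers (10).
RF(b–j) = (87 + 10) / 800 = 97/800 = 0.1212 → 12.1 map units.

12.1 map units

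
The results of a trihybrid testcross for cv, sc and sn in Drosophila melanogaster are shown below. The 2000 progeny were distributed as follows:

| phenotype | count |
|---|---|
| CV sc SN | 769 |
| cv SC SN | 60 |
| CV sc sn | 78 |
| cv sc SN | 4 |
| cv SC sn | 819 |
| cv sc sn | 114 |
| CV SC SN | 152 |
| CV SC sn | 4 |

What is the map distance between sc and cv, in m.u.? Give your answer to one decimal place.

The two most frequent reciprocal classes, cv SC sn and CV sc SN, are the parental types, so the F1 was cv SC sn / CV sc SN.
The two rarest classes, CV SC sn and cv sc SN, are the double crossovers. Comparing them with the parentals, only the cv allele has switched, so cv is the middle locus and the order is sn – cv – sc.
Crossovers in the cv–sc interval produce the single-crossover classes cv sc sn and CV SC SN (114 + 152 = 266) plus the double crossovers (8).
RF(cv–sc) = (266 + 8) / 2000 = 274/2000 = 0.1370 → 13.7 m.u.

13.7 m.u.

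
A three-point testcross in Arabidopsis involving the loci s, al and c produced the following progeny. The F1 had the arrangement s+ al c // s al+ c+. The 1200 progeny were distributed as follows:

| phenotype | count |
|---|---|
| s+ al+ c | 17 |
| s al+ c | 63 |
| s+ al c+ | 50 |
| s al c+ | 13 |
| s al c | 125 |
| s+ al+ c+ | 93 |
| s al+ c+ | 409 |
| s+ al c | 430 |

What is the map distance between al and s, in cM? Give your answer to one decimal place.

20.7 cM

The two rarest classes, s+ al+ c and s al c+, are the double crossovers. Comparing them with the parentals, only the al allele has switched, so al is the middle locus and the order is c – al – s.
Crossovers in the al–s interval produce the single-crossover classes s al c and s+ al+ c+ (125 + 93 = 218) plus the double crossovers (30).
RF(al–s) = (218 + 30) / 1200 = 248/1200 = 0.2067 → 20.7 cM.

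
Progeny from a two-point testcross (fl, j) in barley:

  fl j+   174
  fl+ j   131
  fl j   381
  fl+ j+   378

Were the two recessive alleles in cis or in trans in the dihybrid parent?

cis

The two most frequent classes are fl+ j+ (378) and fl j (381); these are the parental (non-recombinant) types.
So the F1 carried fl+ j+ on one chromosome and fl j on the other — the recessive alleles are on the same chromosome (cis / coupling).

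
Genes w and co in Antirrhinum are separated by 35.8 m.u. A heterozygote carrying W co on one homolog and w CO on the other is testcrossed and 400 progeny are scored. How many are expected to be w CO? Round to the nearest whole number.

128

A map distance of 35.8 m.u. corresponds to a recombination frequency of 0.358.
The F1 is W co / w CO, so w CO is a parental gamete class with expected frequency (1 − r)/2 = 0.642/2 = 0.3210.
Expected number = 0.3210 × 400 = 128.40 ≈ 128.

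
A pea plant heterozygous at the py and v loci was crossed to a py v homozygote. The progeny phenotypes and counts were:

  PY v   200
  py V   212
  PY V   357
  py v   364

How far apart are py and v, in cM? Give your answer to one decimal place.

The two most frequent classes, PY V (357) and py v (364), are the parental types, so the F1 was PY V / py v.
The recombinant classes are PY v and py V: 200 + 212 = 412.
Recombination frequency = 412/1133 = 0.3636 ≈ 36.4%, i.e. 36.4 cM.

36.4 cM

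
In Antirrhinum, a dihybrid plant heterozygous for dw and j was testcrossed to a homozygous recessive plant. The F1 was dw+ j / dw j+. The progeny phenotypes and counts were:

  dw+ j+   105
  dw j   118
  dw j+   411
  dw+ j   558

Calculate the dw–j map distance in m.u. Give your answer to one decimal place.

The recombinant classes are dw+ j+ and dw j: 105 + 118 = 223.
Recombination frequency = 223/1192 = 0.1871 ≈ 18.7%, i.e. 18.7 m.u.

18.7 m.u.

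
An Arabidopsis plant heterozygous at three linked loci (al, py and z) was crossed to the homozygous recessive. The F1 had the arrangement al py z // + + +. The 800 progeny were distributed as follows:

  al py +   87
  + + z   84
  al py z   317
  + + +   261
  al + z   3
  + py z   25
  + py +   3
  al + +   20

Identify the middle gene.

The two rarest classes, al + z and + py +, are the double crossovers. Comparing them with the parentals, only the py allele has switched, so py is the middle locus and the order is al – py – z.

py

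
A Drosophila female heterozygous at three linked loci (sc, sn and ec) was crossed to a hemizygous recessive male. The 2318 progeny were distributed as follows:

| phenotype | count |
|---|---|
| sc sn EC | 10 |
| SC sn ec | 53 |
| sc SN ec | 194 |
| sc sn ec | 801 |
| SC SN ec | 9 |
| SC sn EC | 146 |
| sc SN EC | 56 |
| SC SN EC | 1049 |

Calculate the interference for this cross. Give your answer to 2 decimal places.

The two most frequent reciprocal classes, sc sn ec and SC SN EC, are the parental types, so the F1 was sc sn ec / SC SN EC.
The two rarest classes, sc sn EC and SC SN ec, are the double crossovers. Comparing them with the parentals, only the ec allele has switched, so ec is the middle locus and the order is sn – ec – sc.
sn–ec: (340 + 19)/2318 = 0.1549; ec–sc: (109 + 19)/2318 = 0.0552.
Expected DCO frequency = 0.1549 × 0.0552 ≈ 0.00855; observed = 19/2318 ≈ 0.00820.
Coefficient of coincidence = 0.00820/0.00855 ≈ 0.96; interference = 1 − 0.96 = 0.04.

0.04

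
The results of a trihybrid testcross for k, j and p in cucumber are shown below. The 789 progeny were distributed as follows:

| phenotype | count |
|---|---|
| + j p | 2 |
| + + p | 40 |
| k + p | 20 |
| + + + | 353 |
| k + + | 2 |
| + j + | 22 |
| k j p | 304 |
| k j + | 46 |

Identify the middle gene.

k

The two most frequent reciprocal classes, k j p and + + +, are the parental types, so the F1 was k j p / + + +.
The two rarest classes, + j p and k + +, are the double crossovers. Comparing them with the parentals, only the k allele has switched, so k is the middle locus and the order is p – k – j.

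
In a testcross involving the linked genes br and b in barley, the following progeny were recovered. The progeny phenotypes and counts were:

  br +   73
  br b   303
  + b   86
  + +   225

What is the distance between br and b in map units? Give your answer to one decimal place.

23.1 map units

The two most frequent classes, + + (225) and br b (303), are the parental types, so the F1 was + + / br b.
The recombinant classes are + b and br +: 86 + 73 = 159.
Recombination frequency = 159/687 = 0.2314 ≈ 23.1%, i.e. 23.1 map units.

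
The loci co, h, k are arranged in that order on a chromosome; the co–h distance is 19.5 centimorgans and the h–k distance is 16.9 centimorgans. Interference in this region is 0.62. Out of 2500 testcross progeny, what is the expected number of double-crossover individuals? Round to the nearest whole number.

Map distances give recombination frequencies of 0.195 and 0.169 for the two intervals.
With interference 0.62 (so coincidence = 0.38), expected double-crossover frequency = 0.195 × 0.169 × 0.38 = 0.01252.
Expected number = 0.01252 × 2500 = 31.31 ≈ 31.

31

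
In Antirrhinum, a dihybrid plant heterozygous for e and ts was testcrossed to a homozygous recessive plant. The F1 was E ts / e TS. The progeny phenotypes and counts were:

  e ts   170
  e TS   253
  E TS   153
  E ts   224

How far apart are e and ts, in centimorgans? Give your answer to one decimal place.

40.4 centimorgans

The recombinant classes are E TS and e ts: 153 + 170 = 323.
Recombination frequency = 323/800 = 0.4037 ≈ 40.4%, i.e. 40.4 centimorgans.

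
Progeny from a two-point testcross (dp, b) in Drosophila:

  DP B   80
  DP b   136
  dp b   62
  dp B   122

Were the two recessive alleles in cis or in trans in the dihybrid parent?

trans

The two most frequent classes are DP b (136) and dp B (122); these are the parental (non-recombinant) types.
So the F1 carried DP b on one chromosome and dp B on the other — the recessive alleles are on opposite chromosomes (trans / repulsion).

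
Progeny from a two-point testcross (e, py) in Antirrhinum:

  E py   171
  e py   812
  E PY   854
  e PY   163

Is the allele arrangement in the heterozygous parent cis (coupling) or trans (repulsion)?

The two most frequent classes are E PY (854) and e py (812); these are the parental (non-recombinant) types.
So the F1 carried E PY on one chromosome and e py on the other — the recessive alleles are on the same chromosome (cis / coupling).

cis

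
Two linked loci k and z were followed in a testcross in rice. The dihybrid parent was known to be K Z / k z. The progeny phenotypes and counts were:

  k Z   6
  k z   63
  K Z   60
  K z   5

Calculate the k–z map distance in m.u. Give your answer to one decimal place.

8.2 m.u.

The recombinant classes are K z and k Z: 5 + 6 = 11.
Recombination frequency = 11/134 = 0.0821 ≈ 8.2%, i.e. 8.2 m.u.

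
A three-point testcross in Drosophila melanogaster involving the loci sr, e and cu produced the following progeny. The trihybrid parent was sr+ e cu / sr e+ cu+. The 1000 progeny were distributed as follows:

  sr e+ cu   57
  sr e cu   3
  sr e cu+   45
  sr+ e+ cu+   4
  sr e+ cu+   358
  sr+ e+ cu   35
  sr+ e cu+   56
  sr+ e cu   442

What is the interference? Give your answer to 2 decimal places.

The two rarest classes, sr e cu and sr+ e+ cu+, are the double crossovers. Comparing them with the parentals, only the sr allele has switched, so sr is the middle locus and the order is cu – sr – e.
cu–sr: (113 + 7)/1000 = 0.1200; sr–e: (80 + 7)/1000 = 0.0870.
Expected DCO frequency = 0.1200 × 0.0870 ≈ 0.01044; observed = 7/1000 ≈ 0.00700.
Coefficient of coincidence = 0.00700/0.01044 ≈ 0.67; interference = 1 − 0.67 = 0.33.

0.33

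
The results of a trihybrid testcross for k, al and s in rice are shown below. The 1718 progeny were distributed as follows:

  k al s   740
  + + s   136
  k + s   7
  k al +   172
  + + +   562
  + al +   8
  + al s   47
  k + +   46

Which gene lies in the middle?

al

The two most frequent reciprocal classes, + + + and k al s, are the parental types, so the F1 was + + + / k al s.
The two rarest classes, + al + and k + s, are the double crossovers. Comparing them with the parentals, only the al allele has switched, so al is the middle locus and the order is s – al – k.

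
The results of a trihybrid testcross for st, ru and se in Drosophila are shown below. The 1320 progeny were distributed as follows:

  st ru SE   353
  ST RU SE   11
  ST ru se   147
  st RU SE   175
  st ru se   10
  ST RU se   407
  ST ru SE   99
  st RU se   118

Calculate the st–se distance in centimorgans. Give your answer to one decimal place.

18.0 centimorgans

The two most frequent reciprocal classes, st ru SE and ST RU se, are the parental types, so the F1 was st ru SE / ST RU se.
The two rarest classes, st ru se and ST RU SE, are the double crossovers. Comparing them with the parentals, only the se allele has switched, so se is the middle locus and the order is ru – se – st.
Crossovers in the se–st interval produce the single-crossover classes ST ru SE and st RU se (99 + 118 = 217) plus the double crossovers (21).
RF(se–st) = (217 + 21) / 1320 = 238/1320 = 0.1803 → 18.0 centimorgans.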